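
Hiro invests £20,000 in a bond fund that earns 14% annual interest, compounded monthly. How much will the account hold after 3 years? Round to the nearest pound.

Periodic rate = 14%/12 = 0.0116667; periods = 12·3 = 36.
A = 20,000·(1 + 0.14/12)^36 ≈ 20,000·1.5182659942 ≈ 30,365.3199.

£30,365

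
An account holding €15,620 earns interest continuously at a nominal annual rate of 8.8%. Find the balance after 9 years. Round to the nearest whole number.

€34,486

A = P·e^(rt) = 15,620·e^(0.088·9) = 15,620·e^0.792.
e^0.792 ≈ 2.2078076288, so A ≈ 34,485.9552.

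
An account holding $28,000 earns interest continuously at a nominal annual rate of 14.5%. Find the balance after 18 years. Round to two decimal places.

$380,773.42

A = P·e^(rt) = 28,000·e^(0.145·18) = 28,000·e^2.61.
e^2.61 ≈ 13.5990508518, so A ≈ 380,773.4239.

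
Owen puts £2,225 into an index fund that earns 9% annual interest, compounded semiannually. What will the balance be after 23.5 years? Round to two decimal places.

Periodic rate = 9%/2 = 0.045; periods = 2·23.5 = 47.
A = 2,225·(1 + 0.045)^47 ≈ 2,225·7.9152684913 ≈ 17,611.4724.

£17,611.47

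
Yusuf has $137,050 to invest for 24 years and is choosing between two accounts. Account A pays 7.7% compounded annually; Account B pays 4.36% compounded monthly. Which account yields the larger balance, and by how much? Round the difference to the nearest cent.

A: (1 + 0.077)^24 ≈ 5.93166859973, so 137,050 × 5.93166859973 ≈ 812,935.1816.
B: (1 + 0.0436/12)^288 ≈ 2.84198750194, so 137,050 × 2.84198750194 ≈ 389,494.3871.
Difference ≈ 423,440.7945 in favor of A.

Account A, by $423,440.79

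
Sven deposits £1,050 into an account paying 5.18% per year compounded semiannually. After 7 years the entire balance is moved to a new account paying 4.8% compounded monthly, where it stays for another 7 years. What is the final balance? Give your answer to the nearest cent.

£2,100.35

After 7 years at 5.18%: 1,050 × 1.430442541 ≈ 1,501.9647.
Then 7 years at 4.8%: 1,501.9647 × 1.398401483 ≈ 2,100.3496.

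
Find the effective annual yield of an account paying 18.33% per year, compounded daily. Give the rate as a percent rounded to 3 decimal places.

One year is 365 periods at 0.000502192 each: (1 + 0.000502192)^365 ≈ 1.201119.
EAR = 1.201119 − 1 ≈ 20.11194%.

20.112%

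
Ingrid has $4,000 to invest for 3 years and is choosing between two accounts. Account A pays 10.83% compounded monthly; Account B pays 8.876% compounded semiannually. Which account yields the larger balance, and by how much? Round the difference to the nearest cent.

Account A, by $336.98

Account A growth factor: (1 + 0.009025)^36 ≈ 1.381876904; balance ≈ 5,527.5076.
Account B growth factor: (1 + 0.04438)^6 ≈ 1.297631199; balance ≈ 5,190.5248.
Account A is larger by 336.9828.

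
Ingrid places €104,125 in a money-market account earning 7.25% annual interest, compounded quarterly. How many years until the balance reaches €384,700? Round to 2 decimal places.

We need (1 + 0.018125)^(4t) = 3.6946, so 4t = ln 3.6946 / ln 1.018125 ≈ 72.7547.
t ≈ 72.7547/4 = 18.1887 years.

18.19 years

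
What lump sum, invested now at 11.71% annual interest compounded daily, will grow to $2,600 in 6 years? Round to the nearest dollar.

$1,288

Growth factor = (1 + 0.1171/365)^2190 ≈ 2.018767788.
P = 2,600/2.018767788 ≈ 1,287.9143.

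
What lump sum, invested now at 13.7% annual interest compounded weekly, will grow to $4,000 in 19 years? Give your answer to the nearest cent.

Growth factor = (1 + 0.137/52)^988 ≈ 13.45804487.
P = 4,000/13.45804487 ≈ 297.2200.

$297.22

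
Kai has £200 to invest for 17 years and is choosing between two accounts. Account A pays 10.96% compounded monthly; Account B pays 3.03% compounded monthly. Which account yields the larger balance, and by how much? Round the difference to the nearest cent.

Account A, by £943.47

A: (1 + 0.1096/12)^204 ≈ 6.390054788, so 200 × 6.390054788 ≈ 1,278.0110.
B: (1 + 0.002525)^204 ≈ 1.67271956, so 200 × 1.67271956 ≈ 334.5439.
Difference ≈ 943.4670 in favor of A.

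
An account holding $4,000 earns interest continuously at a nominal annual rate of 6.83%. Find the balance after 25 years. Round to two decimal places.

A = P·e^(rt) = 4,000·e^(0.0683·25) = 4,000·e^1.7075.
e^1.7075 ≈ 5.5151563375, so A ≈ 22,060.6254.

$22,060.63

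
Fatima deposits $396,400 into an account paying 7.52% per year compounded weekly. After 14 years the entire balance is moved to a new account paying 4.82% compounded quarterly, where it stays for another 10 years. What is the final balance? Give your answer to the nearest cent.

$1,832,767.41

Phase 1: 396,400·(1 + 0.0752/52)^728 ≈ 1,135,085.5258.
Phase 2: 1,135,085.5258·(1 + 0.01205)^40 ≈ 1,832,767.4121.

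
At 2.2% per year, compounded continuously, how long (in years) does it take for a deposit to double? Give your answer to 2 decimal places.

e^(0.022t) = 2, so 0.022t = ln 2 ≈ 0.69315.
t ≈ 0.69315/0.022 ≈ 31.5067.

31.51 years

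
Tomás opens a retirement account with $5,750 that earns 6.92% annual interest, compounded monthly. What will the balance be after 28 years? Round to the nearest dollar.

Periodic rate = 6.92%/12 = 0.00576667; periods = 12·28 = 336.
A = 5,750·(1 + 0.0692/12)^336 ≈ 5,750·6.9035421766 ≈ 39,695.3675.

$39,695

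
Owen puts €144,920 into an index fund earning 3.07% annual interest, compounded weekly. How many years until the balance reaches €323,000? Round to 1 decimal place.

We need (1 + 0.000590385)^(52t) = 2.2288, so 52t = ln 2.2288 / ln 1.00059 ≈ 1357.9402.
t ≈ 1357.9402/52 = 26.1142 years.

26.1 years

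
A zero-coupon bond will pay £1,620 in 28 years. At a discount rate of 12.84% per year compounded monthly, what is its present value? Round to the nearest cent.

£45.34

Periodic rate = 12.84%/12 = 0.0107; 336 periods.
P = 1,620/(1 + 0.0107)^336 ≈ 1,620/35.73397058 ≈ 45.3350.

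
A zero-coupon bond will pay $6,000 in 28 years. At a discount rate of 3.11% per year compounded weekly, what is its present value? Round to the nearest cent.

$2,512.35

Periodic rate = 3.11%/52 = 0.000598077; 1456 periods.
P = 6,000/(1 + 0.0311/52)^1456 ≈ 6,000/2.38819942 ≈ 2,512.3530.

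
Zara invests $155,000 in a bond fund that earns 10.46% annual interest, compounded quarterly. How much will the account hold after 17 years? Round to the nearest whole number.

$896,746

Periodic rate = 10.46%/4 = 0.02615; periods = 4·17 = 68.
A = 155,000·(1 + 0.02615)^68 ≈ 155,000·5.78545826001 ≈ 896,746.0303.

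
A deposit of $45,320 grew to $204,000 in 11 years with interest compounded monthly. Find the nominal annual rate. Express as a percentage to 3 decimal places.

13.754%

The 132-period growth factor is 204,000/45,320 = 4.50132.
r/12 = 4.50132^(1/132) − 1 ≈ 0.0114619, so r ≈ 12·0.0114619 = 13.75433%.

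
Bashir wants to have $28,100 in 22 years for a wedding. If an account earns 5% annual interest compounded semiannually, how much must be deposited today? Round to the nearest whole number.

Periodic rate = 5%/2 = 0.025; 44 periods.
P = 28,100/(1 + 0.025)^44 ≈ 28,100/2.963808077 ≈ 9,481.0458.

$9,481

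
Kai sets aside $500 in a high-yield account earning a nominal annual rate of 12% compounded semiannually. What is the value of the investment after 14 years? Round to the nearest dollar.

Growth factor = (1 + 0.06)^28 ≈ 5.111686697.
A ≈ 500 × 5.111686697 ≈ 2,555.8433.

$2,556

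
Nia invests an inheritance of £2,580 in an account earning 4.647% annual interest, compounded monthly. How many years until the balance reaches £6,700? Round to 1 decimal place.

We need (1 + 0.0038725)^(12t) = 2.5969, so 12t = ln 2.5969 / ln 1.003872 ≈ 246.9115.
t ≈ 246.9115/12 = 20.5760 years.

20.6 years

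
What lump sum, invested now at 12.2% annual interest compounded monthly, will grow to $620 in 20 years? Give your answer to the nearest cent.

$54.71

Periodic rate = 12.2%/12 = 0.0101667; 240 periods.
P = 620/(1 + 0.122/12)^240 ≈ 620/11.3325611 ≈ 54.7096.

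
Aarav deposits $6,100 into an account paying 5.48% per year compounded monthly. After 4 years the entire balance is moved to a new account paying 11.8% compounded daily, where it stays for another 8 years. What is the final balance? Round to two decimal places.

After 4 years at 5.48%: 6,100 × 1.2444591426 ≈ 7,591.2008.
Then 8 years at 11.8%: 7,591.2008 × 2.5698497678 ≈ 19,508.2455.

$19,508.25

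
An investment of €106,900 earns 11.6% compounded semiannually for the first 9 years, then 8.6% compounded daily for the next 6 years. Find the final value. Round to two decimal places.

€494,070.91

Phase 1: 106,900·(1 + 0.058)^18 ≈ 294,930.5249.
Phase 2: 294,930.5249·(1 + 0.086/365)^2190 ≈ 494,070.9055.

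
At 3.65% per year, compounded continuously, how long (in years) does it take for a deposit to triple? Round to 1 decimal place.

e^(0.0365t) = 3, so 0.0365t = ln 3 ≈ 1.0986.
t ≈ 1.0986/0.0365 ≈ 30.0990.

30.1 years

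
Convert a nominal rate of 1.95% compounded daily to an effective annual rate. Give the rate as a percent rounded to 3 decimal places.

1.969%

EAR = (1 + 1.95%/365)^365 − 1 = (1 + 0.0000534247)^365 − 1.
(1 + 0.0000534247)^365 ≈ 1.019691, so EAR ≈ 1.96908%.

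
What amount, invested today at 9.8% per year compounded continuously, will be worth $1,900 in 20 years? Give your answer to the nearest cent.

$267.63

P = A·e^(−rt) = 1,900·e^(−1.96).
e^(−1.96) ≈ 0.1408584209, so P ≈ 267.6310.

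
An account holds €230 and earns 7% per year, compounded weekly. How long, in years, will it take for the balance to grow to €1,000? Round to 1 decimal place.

We need (1 + 0.00134615)^(52t) = 4.3478, so 52t = ln 4.3478 / ln 1.001346 ≈ 1092.4940.
t ≈ 1092.4940/52 = 21.0095 years.

21.0 years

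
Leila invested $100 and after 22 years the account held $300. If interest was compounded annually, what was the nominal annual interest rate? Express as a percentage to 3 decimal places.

5.120%

The 22-period growth factor is 300/100 = 3.
r = 3^(1/22) − 1 ≈ 0.0512048, i.e. 5.12048%.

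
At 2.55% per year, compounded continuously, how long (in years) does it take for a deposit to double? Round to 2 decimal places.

e^(0.0255t) = 2, so 0.0255t = ln 2 ≈ 0.69315.
t ≈ 0.69315/0.0255 ≈ 27.1822.

27.18 years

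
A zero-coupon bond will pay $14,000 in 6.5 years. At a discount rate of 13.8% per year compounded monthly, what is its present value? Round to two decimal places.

Periodic rate = 13.8%/12 = 0.0115; 78 periods.
P = 14,000/(1 + 0.0115)^78 ≈ 14,000/2.4397155504 ≈ 5,738.3739.

$5,738.37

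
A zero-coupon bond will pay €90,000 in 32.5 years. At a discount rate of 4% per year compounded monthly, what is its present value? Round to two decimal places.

Periodic rate = 4%/12 = 0.00333333; 390 periods.
P = 90,000/(1 + 0.04/12)^390 ≈ 90,000/3.6613727161 ≈ 24,580.9446.

€24,580.94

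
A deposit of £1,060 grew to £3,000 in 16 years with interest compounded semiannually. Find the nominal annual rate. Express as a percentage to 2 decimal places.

6.61%

(1 + r/2)^32 = 3,000/1,060 = 2.83019.
1 + r/2 = 2.83019^(1/32) ≈ 1.033045, so r/2 ≈ 0.033045.
r ≈ 2·0.033045 = 6.60900%.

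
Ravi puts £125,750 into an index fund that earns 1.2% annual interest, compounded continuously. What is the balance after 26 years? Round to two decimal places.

£171,793.95

A = P·e^(rt) = 125,750·e^(0.012·26) = 125,750·e^0.312.
e^0.312 ≈ 1.36615469303, so A ≈ 171,793.9526.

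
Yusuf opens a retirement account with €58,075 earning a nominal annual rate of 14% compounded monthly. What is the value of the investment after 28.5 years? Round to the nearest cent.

€3,067,566.14

Growth factor = (1 + 0.14/12)^342 ≈ 52.82076861885.
A ≈ 58,075 × 52.82076861885 ≈ 3,067,566.1375.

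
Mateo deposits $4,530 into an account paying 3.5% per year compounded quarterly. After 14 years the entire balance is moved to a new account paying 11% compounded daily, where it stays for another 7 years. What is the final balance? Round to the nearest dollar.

After 14 years at 3.5%: 4,530 × 1.6288409263 ≈ 7,378.6494.
Then 7 years at 11%: 7,378.6494 × 2.1595157266 ≈ 15,934.3094.

$15,934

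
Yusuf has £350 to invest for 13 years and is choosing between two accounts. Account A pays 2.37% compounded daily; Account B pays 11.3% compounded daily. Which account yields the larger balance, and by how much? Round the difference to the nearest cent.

Account B, by £1,044.08

Account A growth factor: (1 + 0.0237/365)^4745 ≈ 1.36082345; balance ≈ 476.2882.
Account B growth factor: (1 + 0.113/365)^4745 ≈ 4.343900398; balance ≈ 1,520.3651.
Account B is larger by 1,044.0769.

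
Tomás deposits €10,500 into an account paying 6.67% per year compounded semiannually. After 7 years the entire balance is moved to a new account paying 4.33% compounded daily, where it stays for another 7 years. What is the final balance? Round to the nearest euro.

€22,505

Phase 1: 10,500·(1 + 0.03335)^14 ≈ 16,620.8608.
Phase 2: 16,620.8608·(1 + 0.0433/365)^2555 ≈ 22,505.0697.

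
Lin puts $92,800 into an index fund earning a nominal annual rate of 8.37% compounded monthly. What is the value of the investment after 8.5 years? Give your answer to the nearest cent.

Growth factor = (1 + 0.006975)^102 ≈ 2.03191824592.
A ≈ 92,800 × 2.03191824592 ≈ 188,562.0132.

$188,562.01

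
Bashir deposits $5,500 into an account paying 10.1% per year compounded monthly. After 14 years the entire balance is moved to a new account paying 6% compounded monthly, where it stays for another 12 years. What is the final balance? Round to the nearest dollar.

$46,110

Phase 1: 5,500·(1 + 0.101/12)^168 ≈ 22,484.6013.
Phase 2: 22,484.6013·(1 + 0.005)^144 ≈ 46,110.3145.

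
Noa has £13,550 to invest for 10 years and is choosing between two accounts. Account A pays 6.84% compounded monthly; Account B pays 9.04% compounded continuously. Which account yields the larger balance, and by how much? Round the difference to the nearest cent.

Account A growth factor: (1 + 0.0057)^120 ≈ 1.9779441084; balance ≈ 26,801.1427.
Account B growth factor: e^(0.0904·10) = e^0.904 ≈ 2.4694612267; balance ≈ 33,461.1996.
Account B is larger by 6,660.0570.

Account B, by £6,660.06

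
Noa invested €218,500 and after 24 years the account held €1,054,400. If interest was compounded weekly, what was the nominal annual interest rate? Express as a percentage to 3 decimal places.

The 1248-period growth factor is 1,054,400/218,500 = 4.82563.
r/52 = 4.82563^(1/1248) − 1 ≈ 0.00126197, so r ≈ 52·0.00126197 = 6.56223%.

6.562%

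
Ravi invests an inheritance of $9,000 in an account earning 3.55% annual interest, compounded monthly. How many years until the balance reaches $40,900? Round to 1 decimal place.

42.7 years

(1 + 0.00295833)^(12t) = 40,900/9,000 = 4.5444.
12t·ln(1 + 0.00295833) = ln(4.5444); 12t = 1.5139/0.00295397 ≈ 512.4993.
t ≈ 42.7083 years.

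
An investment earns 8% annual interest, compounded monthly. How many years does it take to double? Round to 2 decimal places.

8.69 years

(1 + 0.00666667)^(12t) = 2.
12t = ln 2 / ln(1 + 0.00666667) ≈ 0.69315/0.00664454 ≈ 104.3183.
t ≈ 8.6932.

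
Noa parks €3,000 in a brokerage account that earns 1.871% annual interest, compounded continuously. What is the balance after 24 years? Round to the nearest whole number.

€4,700

A = P·e^(rt) = 3,000·e^(0.01871·24) = 3,000·e^0.44904.
e^0.44904 ≈ 1.566807328, so A ≈ 4,700.4220.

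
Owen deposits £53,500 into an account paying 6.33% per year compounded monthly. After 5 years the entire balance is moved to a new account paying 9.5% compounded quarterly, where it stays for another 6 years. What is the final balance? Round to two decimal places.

Phase 1: 53,500·(1 + 0.005275)^60 ≈ 73,357.8712.
Phase 2: 73,357.8712·(1 + 0.02375)^24 ≈ 128,854.8217.

£128,854.82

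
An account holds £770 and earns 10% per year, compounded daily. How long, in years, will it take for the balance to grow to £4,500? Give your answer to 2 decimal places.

(1 + 0.000273973)^(365t) = 4,500/770 = 5.8442.
365t·ln(1 + 0.000273973) = ln(5.8442); 365t = 1.7654/0.000273935 ≈ 6444.7466.
t ≈ 17.6568 years.

17.66 years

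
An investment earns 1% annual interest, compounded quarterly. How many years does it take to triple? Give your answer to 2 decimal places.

110.00 years

(1 + 0.0025)^(4t) = 3.
4t = ln 3 / ln(1 + 0.0025) ≈ 1.0986/0.00249688 ≈ 439.9940.
t ≈ 109.9985.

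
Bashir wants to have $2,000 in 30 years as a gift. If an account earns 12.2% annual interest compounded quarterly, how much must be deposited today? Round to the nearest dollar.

Growth factor = (1 + 0.0305)^120 ≈ 36.79251993.
P = 2,000/36.79251993 ≈ 54.3589.

$54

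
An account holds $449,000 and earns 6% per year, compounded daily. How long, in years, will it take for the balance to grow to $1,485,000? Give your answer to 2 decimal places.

19.94 years

(1 + 0.000164384)^(365t) = 1,485,000/449,000 = 3.3073.
365t·ln(1 + 0.000164384) = ln(3.3073); 365t = 1.1961/0.00016437 ≈ 7277.1600.
t ≈ 19.9374 years.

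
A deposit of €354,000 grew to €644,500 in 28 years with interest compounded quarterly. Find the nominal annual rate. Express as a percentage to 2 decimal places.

(1 + r/4)^112 = 644,500/354,000 = 1.82062.
1 + r/4 = 1.82062^(1/112) ≈ 1.005364, so r/4 ≈ 0.00536414.
r ≈ 4·0.00536414 = 2.14566%.

2.15%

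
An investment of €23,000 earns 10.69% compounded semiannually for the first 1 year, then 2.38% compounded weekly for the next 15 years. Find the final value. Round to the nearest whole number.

After 1 years at 10.69%: 23,000 × 1.1097569025 ≈ 25,524.4088.
Then 15 years at 2.38%: 25,524.4088 × 1.4289191607 ≈ 36,472.3167.

€36,472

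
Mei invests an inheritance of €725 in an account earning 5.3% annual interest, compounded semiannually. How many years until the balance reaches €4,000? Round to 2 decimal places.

32.65 years

(1 + 0.0265)^(2t) = 4,000/725 = 5.5172.
2t·ln(1 + 0.0265) = ln(5.5172); 2t = 1.7079/0.026155 ≈ 65.2984.
t ≈ 32.6492 years.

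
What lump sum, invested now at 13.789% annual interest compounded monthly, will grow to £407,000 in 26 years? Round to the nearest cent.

Periodic rate = 13.789%/12 = 0.0114908; 312 periods.
P = 407,000/(1 + 0.13789/12)^312 ≈ 407,000/35.3287938929 ≈ 11,520.3480.

£11,520.35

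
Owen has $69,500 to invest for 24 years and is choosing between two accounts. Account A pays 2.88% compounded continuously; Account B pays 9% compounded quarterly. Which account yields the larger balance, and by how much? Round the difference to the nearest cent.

Account B, by $449,657.58

Account A growth factor: e^(0.0288·24) = e^0.6912 ≈ 1.99610942793; balance ≈ 138,729.6052.
Account B growth factor: (1 + 0.0225)^96 ≈ 8.46600267224; balance ≈ 588,387.1857.
Account B is larger by 449,657.5805.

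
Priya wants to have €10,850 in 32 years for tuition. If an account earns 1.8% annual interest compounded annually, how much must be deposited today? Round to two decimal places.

Annual rate = 1.8% = 0.018; 32 periods.
P = 10,850/(1 + 0.018)^32 ≈ 10,850/1.7698191746 ≈ 6,130.5698.

€6,130.57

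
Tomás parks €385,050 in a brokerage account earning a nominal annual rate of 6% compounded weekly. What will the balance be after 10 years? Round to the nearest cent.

Periodic rate = 6%/52 = 0.00115385; periods = 52·10 = 520.
A = 385,050·(1 + 0.06/52)^520 ≈ 385,050·1.8214886607 ≈ 701,364.2088.

€701,364.21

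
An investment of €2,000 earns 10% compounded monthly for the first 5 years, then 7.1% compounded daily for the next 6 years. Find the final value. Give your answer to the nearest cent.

Phase 1: 2,000·(1 + 0.1/12)^60 ≈ 3,290.6179.
Phase 2: 3,290.6179·(1 + 0.071/365)^2190 ≈ 5,038.1247.

€5,038.12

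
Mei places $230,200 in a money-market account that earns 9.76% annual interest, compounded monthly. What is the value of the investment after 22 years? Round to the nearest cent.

$1,953,667.41

Periodic rate = 9.76%/12 = 0.00813333; periods = 12·22 = 264.
A = 230,200·(1 + 0.0976/12)^264 ≈ 230,200·8.486826289468 ≈ 1,953,667.4118.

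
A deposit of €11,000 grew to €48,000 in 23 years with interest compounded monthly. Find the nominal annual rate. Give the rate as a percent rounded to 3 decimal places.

6.423%

The 276-period growth factor is 48,000/11,000 = 4.36364.
r/12 = 4.36364^(1/276) − 1 ≈ 0.00535234, so r ≈ 12·0.00535234 = 6.42280%.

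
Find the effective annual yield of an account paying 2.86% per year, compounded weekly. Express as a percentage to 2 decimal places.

One year is 52 periods at 0.00055 each: (1 + 0.00055)^52 ≈ 1.029005.
EAR = 1.029005 − 1 ≈ 2.90048%.

2.90%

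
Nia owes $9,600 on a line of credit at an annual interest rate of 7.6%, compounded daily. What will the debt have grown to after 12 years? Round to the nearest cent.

$23,894.97

Growth factor = (1 + 0.076/365)^4380 ≈ 2.4890598409.
A ≈ 9,600 × 2.4890598409 ≈ 23,894.9745.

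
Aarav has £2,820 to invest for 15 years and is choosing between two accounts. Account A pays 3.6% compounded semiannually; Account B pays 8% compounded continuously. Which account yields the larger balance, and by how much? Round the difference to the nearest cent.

A: (1 + 0.018)^30 ≈ 1.707785571, so 2,820 × 1.707785571 ≈ 4,815.9553.
B: e^(0.08·15) = e^1.2 ≈ 3.320116923, so 2,820 × 3.320116923 ≈ 9,362.7297.
Difference ≈ 4,546.7744 in favor of B.

Account B, by £4,546.77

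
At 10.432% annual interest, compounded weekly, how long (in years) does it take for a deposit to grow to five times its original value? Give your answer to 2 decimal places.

15.44 years

(1 + 0.00200615)^(52t) = 5.
52t = ln 5 / ln(1 + 0.00200615) ≈ 1.6094/0.00200414 ≈ 803.0549.
t ≈ 15.4434.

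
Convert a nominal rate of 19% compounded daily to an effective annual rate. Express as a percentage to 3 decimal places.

EAR = (1 + 19%/365)^365 − 1 = (1 + 0.000520548)^365 − 1.
(1 + 0.000520548)^365 ≈ 1.20919, so EAR ≈ 20.91898%.

20.919%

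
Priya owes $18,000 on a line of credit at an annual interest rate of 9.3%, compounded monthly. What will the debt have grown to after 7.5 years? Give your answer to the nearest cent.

Periodic rate = 9.3%/12 = 0.00775; periods = 12·7.5 = 90.
A = 18,000·(1 + 0.00775)^90 ≈ 18,000·2.0033305517 ≈ 36,059.9499.

$36,059.95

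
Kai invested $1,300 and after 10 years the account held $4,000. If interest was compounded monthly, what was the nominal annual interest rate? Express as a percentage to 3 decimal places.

(1 + r/12)^120 = 4,000/1,300 = 3.07692.
1 + r/12 = 3.07692^(1/120) ≈ 1.00941, so r/12 ≈ 0.00941008.
r ≈ 12·0.00941008 = 11.29210%.

11.292%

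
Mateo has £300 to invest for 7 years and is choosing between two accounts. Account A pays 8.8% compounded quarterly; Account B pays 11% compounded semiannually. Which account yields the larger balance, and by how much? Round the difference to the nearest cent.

Account B, by £83.07

Account A growth factor: (1 + 0.022)^28 ≈ 1.83918359; balance ≈ 551.7551.
Account B growth factor: (1 + 0.055)^14 ≈ 2.11609146; balance ≈ 634.8274.
Account B is larger by 83.0724.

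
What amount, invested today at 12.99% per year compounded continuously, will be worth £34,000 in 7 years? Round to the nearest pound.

P = A·e^(−rt) = 34,000·e^(−0.9093).
e^(−0.9093) ≈ 0.40280608963, so P ≈ 13,695.4070.

£13,695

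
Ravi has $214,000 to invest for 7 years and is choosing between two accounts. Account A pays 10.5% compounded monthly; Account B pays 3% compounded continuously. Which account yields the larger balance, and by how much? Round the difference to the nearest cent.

Account A, by $180,861.53

Account A growth factor: (1 + 0.00875)^84 ≈ 2.07882537486; balance ≈ 444,868.6302.
Account B growth factor: e^(0.03·7) = e^0.21 ≈ 1.23367805996; balance ≈ 264,007.1048.
Account A is larger by 180,861.5254.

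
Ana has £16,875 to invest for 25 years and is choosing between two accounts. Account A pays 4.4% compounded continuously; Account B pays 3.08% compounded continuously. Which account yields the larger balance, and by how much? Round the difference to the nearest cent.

Account A growth factor: e^(0.044·25) = e^1.1 ≈ 3.0041660239; balance ≈ 50,695.3017.
Account B growth factor: e^(0.0308·25) = e^0.77 ≈ 2.1597662538; balance ≈ 36,446.0555.
Account A is larger by 14,249.2461.

Account A, by £14,249.25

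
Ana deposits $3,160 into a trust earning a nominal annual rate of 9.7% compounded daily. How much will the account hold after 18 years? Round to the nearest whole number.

$18,108

Periodic rate = 9.7%/365 = 0.000265753; periods = 365·18 = 6570.
A = 3,160·(1 + 0.097/365)^6570 ≈ 3,160·5.7303008766 ≈ 18,107.7508.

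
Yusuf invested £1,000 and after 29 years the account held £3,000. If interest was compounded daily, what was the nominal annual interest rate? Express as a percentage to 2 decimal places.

3.79%

The 10585-period growth factor is 3,000/1,000 = 3.
r/365 = 3^(1/10585) − 1 ≈ 0.000103795, so r ≈ 365·0.000103795 = 3.78851%.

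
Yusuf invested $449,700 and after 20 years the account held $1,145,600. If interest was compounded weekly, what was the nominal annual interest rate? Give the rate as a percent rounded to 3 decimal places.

(1 + r/52)^1040 = 1,145,600/449,700 = 2.54748.
1 + r/52 = 2.54748^(1/1040) ≈ 1.0009, so r/52 ≈ 0.000899542.
r ≈ 52·0.000899542 = 4.67762%.

4.678%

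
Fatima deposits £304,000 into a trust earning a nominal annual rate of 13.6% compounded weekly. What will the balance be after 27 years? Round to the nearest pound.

£11,899,292

Growth factor = (1 + 0.136/52)^1404 ≈ 39.142409060485.
A ≈ 304,000 × 39.142409060485 ≈ 11,899,292.3544.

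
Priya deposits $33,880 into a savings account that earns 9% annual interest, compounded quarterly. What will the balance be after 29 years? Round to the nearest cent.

Growth factor = (1 + 0.0225)^116 ≈ 13.2112750631.
A ≈ 33,880 × 13.2112750631 ≈ 447,597.9991.

$447,598.00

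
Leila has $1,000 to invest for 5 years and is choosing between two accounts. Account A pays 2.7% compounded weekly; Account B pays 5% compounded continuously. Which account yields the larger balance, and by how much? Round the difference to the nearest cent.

Account B, by $139.53

Account A growth factor: (1 + 0.027/52)^260 ≈ 1.144496685; balance ≈ 1,144.4967.
Account B growth factor: e^(0.05·5) = e^0.25 ≈ 1.284025417; balance ≈ 1,284.0254.
Account B is larger by 139.5287.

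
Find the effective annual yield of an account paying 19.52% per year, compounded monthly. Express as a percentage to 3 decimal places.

21.365%

One year is 12 periods at 0.0162667 each: (1 + 0.0162667)^12 ≈ 1.213646.
EAR = 1.213646 − 1 ≈ 21.36464%.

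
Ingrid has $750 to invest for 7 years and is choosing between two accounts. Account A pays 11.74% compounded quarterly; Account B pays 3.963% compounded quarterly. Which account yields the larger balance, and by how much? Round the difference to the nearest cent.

Account A growth factor: (1 + 0.02935)^28 ≈ 2.247842758; balance ≈ 1,685.8821.
Account B growth factor: (1 + 0.0099075)^28 ≈ 1.31790689; balance ≈ 988.4302.
Account A is larger by 697.4519.

Account A, by $697.45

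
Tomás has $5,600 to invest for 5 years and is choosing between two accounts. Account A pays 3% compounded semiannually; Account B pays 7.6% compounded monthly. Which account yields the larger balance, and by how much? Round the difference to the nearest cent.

Account B, by $1,679.96

A: (1 + 0.015)^10 ≈ 1.160540825, so 5,600 × 1.160540825 ≈ 6,499.0286.
B: (1 + 0.076/12)^60 ≈ 1.460533417, so 5,600 × 1.460533417 ≈ 8,178.9871.
Difference ≈ 1,679.9585 in favor of B.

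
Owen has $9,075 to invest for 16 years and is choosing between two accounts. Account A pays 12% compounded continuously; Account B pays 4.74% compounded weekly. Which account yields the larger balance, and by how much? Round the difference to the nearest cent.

A: e^(0.12·16) = e^1.92 ≈ 6.8209584693, so 9,075 × 6.8209584693 ≈ 61,900.1981.
B: (1 + 0.0474/52)^832 ≈ 2.1341203645, so 9,075 × 2.1341203645 ≈ 19,367.1423.
Difference ≈ 42,533.0558 in favor of A.

Account A, by $42,533.06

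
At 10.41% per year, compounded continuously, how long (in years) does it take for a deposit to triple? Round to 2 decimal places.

e^(0.1041t) = 3, so 0.1041t = ln 3 ≈ 1.0986.
t ≈ 1.0986/0.1041 ≈ 10.5534.

10.55 years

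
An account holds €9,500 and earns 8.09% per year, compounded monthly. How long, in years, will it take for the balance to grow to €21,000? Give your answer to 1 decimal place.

We need (1 + 0.00674167)^(12t) = 2.2105, so 12t = ln 2.2105 / ln 1.006742 ≈ 118.0571.
t ≈ 118.0571/12 = 9.8381 years.

9.8 years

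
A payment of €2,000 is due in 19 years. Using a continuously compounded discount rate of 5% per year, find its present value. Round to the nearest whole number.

P = A·e^(−rt) = 2,000·e^(−0.95).
e^(−0.95) ≈ 0.3867410235, so P ≈ 773.4820.

€773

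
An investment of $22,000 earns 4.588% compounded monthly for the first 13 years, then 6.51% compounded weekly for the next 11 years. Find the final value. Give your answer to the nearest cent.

$81,613.71

Phase 1: 22,000·(1 + 0.04588/12)^156 ≈ 39,898.7565.
Phase 2: 39,898.7565·(1 + 0.0651/52)^572 ≈ 81,613.7114.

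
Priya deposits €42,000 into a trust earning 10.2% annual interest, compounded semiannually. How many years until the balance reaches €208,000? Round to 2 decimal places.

16.08 years

(1 + 0.051)^(2t) = 208,000/42,000 = 4.9524.
2t·ln(1 + 0.051) = ln(4.9524); 2t = 1.5999/0.0497421 ≈ 32.1633.
t ≈ 16.0816 years.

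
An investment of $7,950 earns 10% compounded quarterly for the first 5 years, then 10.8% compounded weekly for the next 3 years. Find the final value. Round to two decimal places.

$18,005.70

After 5 years at 10%: 7,950 × 1.6386164403 ≈ 13,027.0007.
Then 3 years at 10.8%: 13,027.0007 × 1.3821828206 ≈ 18,005.6966.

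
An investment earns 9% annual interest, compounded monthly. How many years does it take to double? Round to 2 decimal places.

7.73 years

(1 + 0.0075)^(12t) = 2.
12t = ln 2 / ln(1 + 0.0075) ≈ 0.69315/0.00747201 ≈ 92.7658.
t ≈ 7.7305.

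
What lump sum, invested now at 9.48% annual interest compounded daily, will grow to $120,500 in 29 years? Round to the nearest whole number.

Periodic rate = 9.48%/365 = 0.000259726; 10585 periods.
P = 120,500/(1 + 0.0948/365)^10585 ≈ 120,500/15.6245444877 ≈ 7,712.2248.

$7,712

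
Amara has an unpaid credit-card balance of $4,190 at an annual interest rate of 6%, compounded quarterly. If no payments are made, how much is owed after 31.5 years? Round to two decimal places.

$27,348.62

Periodic rate = 6%/4 = 0.015; periods = 4·31.5 = 126.
A = 4,190·(1 + 0.015)^126 ≈ 4,190·6.527115885 ≈ 27,348.6156.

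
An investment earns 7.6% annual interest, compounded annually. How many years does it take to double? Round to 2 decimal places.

9.46 years

(1 + 0.076)^t = 2.
t = ln 2 / ln(1 + 0.076) ≈ 0.69315/0.0732505 ≈ 9.4627.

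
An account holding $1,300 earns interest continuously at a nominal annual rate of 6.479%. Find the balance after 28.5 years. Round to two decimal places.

$8,239.00

A = P·e^(rt) = 1,300·e^(0.06479·28.5) = 1,300·e^1.846515.
e^1.846515 ≈ 6.337694127, so A ≈ 8,239.0024.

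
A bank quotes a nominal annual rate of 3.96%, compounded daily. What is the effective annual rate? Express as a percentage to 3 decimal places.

One year is 365 periods at 0.000108493 each: (1 + 0.000108493)^365 ≈ 1.040392.
EAR = 1.040392 − 1 ≈ 4.03923%.

4.039%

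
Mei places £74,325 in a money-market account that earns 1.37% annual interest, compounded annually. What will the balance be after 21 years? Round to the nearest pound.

Growth factor = (1 + 0.0137)^21 ≈ 1.3307558266.
A ≈ 74,325 × 1.3307558266 ≈ 98,908.4268.

£98,908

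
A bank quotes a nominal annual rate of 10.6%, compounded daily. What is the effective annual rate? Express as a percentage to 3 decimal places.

11.180%

EAR = (1 + 10.6%/365)^365 − 1 = (1 + 0.000290411)^365 − 1.
(1 + 0.000290411)^365 ≈ 1.111805, so EAR ≈ 11.18048%.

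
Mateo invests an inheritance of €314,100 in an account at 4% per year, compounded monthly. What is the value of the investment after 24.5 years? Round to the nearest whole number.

Growth factor = (1 + 0.04/12)^294 ≈ 2.66011748004.
A ≈ 314,100 × 2.66011748004 ≈ 835,542.9005.

€835,543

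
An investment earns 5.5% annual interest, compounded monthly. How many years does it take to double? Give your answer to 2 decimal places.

12.63 years

(1 + 0.00458333)^(12t) = 2.
12t = ln 2 / ln(1 + 0.00458333) ≈ 0.69315/0.00457286 ≈ 151.5784.
t ≈ 12.6315.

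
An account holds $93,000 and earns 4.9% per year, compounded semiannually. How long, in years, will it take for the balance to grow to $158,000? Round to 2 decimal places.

10.95 years

We need (1 + 0.0245)^(2t) = 1.6989, so 2t = ln 1.6989 / ln 1.0245 ≈ 21.8964.
t ≈ 21.8964/2 = 10.9482 years.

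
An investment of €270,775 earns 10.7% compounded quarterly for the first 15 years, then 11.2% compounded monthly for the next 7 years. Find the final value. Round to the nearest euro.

Phase 1: 270,775·(1 + 0.02675)^60 ≈ 1,319,748.7400.
Phase 2: 1,319,748.7400·(1 + 0.112/12)^84 ≈ 2,880,043.2466.

€2,880,043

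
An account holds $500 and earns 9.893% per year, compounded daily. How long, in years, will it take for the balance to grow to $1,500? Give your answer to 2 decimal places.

(1 + 0.000271041)^(365t) = 1,500/500 = 3.
365t·ln(1 + 0.000271041) = ln(3); 365t = 1.0986/0.000271004 ≈ 4053.8545.
t ≈ 11.1065 years.

11.11 years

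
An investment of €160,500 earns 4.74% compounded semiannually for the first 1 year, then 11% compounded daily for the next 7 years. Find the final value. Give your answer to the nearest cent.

After 1 years at 4.74%: 160,500 × 1.04796169 ≈ 168,197.8512.
Then 7 years at 11%: 168,197.8512 × 2.15951572659 ≈ 363,225.9049.

€363,225.90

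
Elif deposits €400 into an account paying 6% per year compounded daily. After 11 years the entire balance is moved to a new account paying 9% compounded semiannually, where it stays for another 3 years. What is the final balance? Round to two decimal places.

Phase 1: 400·(1 + 0.06/365)^4015 ≈ 773.8750.
Phase 2: 773.8750·(1 + 0.045)^6 ≈ 1,007.7865.

€1,007.79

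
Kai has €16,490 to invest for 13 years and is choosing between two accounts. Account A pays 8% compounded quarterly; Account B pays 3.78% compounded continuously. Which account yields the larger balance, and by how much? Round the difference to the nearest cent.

Account A, by €19,222.81

A: (1 + 0.02)^52 ≈ 2.8003281854, so 16,490 × 2.8003281854 ≈ 46,177.4118.
B: e^(0.0378·13) = e^0.4914 ≈ 1.6346030631, so 16,490 × 1.6346030631 ≈ 26,954.6045.
Difference ≈ 19,222.8073 in favor of A.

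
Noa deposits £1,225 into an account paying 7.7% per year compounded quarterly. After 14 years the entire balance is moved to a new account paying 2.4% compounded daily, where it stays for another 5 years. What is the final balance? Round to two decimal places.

£4,017.63

Phase 1: 1,225·(1 + 0.01925)^56 ≈ 3,563.3330.
Phase 2: 3,563.3330·(1 + 0.024/365)^1825 ≈ 4,017.6309.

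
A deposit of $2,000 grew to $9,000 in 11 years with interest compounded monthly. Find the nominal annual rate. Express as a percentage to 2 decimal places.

13.75%

(1 + r/12)^132 = 9,000/2,000 = 4.5.
1 + r/12 = 4.5^(1/132) ≈ 1.01146, so r/12 ≈ 0.0114597.
r ≈ 12·0.0114597 = 13.75163%.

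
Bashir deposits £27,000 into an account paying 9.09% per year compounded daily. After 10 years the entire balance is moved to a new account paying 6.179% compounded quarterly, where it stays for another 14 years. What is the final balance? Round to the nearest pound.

After 10 years at 9.09%: 27,000 × 2.48155859775 ≈ 67,002.0821.
Then 14 years at 6.179%: 67,002.0821 × 2.35949240612 ≈ 158,090.9040.

£158,091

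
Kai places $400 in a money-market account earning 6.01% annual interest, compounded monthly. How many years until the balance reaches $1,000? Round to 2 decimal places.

15.28 years

(1 + 0.00500833)^(12t) = 1,000/400 = 2.5.
12t·ln(1 + 0.00500833) = ln(2.5); 12t = 0.91629/0.00499583 ≈ 183.4110.
t ≈ 15.2842 years.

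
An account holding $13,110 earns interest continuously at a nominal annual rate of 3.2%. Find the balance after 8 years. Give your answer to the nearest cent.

A = P·e^(rt) = 13,110·e^(0.032·8) = 13,110·e^0.256.
e^0.256 ≈ 1.2917527279, so A ≈ 16,934.8783.

$16,934.88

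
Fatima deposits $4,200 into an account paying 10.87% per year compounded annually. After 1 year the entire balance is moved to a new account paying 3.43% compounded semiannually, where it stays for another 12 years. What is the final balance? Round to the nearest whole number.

$7,003

After 1 years at 10.87%: 4,200 × 1.1087 ≈ 4,656.5400.
Then 12 years at 3.43%: 4,656.5400 × 1.503973148 ≈ 7,003.3111.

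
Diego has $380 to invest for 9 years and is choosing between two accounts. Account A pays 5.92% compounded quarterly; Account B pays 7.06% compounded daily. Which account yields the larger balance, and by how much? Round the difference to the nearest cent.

A: (1 + 0.0148)^36 ≈ 1.69705731, so 380 × 1.69705731 ≈ 644.8818.
B: (1 + 0.0706/365)^3285 ≈ 1.88766111, so 380 × 1.88766111 ≈ 717.3112.
Difference ≈ 72.4294 in favor of B.

Account B, by $72.43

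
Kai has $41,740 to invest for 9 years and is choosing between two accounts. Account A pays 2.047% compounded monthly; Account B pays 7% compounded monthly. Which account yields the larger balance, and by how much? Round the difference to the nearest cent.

Account A growth factor: (1 + 0.02047/12)^108 ≈ 1.2021036283; balance ≈ 50,175.8054.
Account B growth factor: (1 + 0.07/12)^108 ≈ 1.8741769719; balance ≈ 78,228.1468.
Account B is larger by 28,052.3414.

Account B, by $28,052.34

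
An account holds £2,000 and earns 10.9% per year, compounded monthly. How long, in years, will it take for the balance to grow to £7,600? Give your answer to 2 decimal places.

We need (1 + 0.00908333)^(12t) = 3.8, so 12t = ln 3.8 / ln 1.009083 ≈ 147.6391.
t ≈ 147.6391/12 = 12.3033 years.

12.30 years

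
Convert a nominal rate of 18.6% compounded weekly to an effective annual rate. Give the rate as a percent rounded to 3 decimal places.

One year is 52 periods at 0.00357692 each: (1 + 0.00357692)^52 ≈ 1.204023.
EAR = 1.204023 − 1 ≈ 20.40226%.

20.402%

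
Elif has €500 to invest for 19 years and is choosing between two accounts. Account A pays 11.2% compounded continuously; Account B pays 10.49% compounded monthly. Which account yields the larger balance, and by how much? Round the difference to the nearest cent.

A: e^(0.112·19) = e^2.128 ≈ 8.398053896, so 500 × 8.398053896 ≈ 4,199.0269.
B: (1 + 0.1049/12)^228 ≈ 7.274964478, so 500 × 7.274964478 ≈ 3,637.4822.
Difference ≈ 561.5447 in favor of A.

Account A, by €561.54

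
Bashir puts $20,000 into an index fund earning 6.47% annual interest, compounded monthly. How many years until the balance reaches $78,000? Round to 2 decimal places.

21.09 years

We need (1 + 0.00539167)^(12t) = 3.9, so 12t = ln 3.9 / ln 1.005392 ≈ 253.1021.
t ≈ 253.1021/12 = 21.0918 years.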